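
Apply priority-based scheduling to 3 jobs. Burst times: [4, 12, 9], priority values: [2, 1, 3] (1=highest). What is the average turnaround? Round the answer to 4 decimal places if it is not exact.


Sort by priority (ascending = highest first):
Order: [(1, 12), (2, 4), (3, 9)]
Completion times:
  Priority 1, burst=12, C=12
  Priority 2, burst=4, C=16
  Priority 3, burst=9, C=25
Average turnaround = 53/3 = 17.6667

17.6667


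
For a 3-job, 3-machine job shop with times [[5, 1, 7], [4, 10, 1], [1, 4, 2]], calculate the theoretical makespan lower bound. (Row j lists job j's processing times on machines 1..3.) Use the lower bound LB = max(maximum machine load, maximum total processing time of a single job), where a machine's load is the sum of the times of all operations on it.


Machine loads:
  Machine 1: 5 + 4 + 1 = 10
  Machine 2: 1 + 10 + 4 = 15
  Machine 3: 7 + 1 + 2 = 10
Max machine load = 15
Job totals:
  Job 1: 13
  Job 2: 15
  Job 3: 7
Max job total = 15
Lower bound = max(15, 15) = 15

15


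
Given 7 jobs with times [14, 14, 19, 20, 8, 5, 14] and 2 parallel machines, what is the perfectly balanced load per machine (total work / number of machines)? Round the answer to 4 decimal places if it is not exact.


Total processing time = 14 + 14 + 19 + 20 + 8 + 5 + 14 = 94
Number of machines = 2
Ideal balanced load = 94 / 2 = 47.0

47.0


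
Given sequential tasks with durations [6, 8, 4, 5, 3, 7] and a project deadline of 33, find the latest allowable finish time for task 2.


LF(activity 2) = deadline - sum of successor durations
Successors: activities 3 through 6 with durations [4, 5, 3, 7]
Sum of successor durations = 19
LF = 33 - 19 = 14

14


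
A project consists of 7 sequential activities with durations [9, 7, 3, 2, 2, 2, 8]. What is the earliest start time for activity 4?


Activity 4 starts after activities 1 through 3 complete.
Predecessor durations: [9, 7, 3]
ES = 9 + 7 + 3 = 19

19


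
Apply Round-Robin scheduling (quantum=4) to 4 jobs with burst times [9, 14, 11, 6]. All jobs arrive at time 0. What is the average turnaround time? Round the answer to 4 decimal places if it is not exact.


Time quantum = 4
Execution trace:
  J1 runs 4 units, time = 4
  J2 runs 4 units, time = 8
  J3 runs 4 units, time = 12
  J4 runs 4 units, time = 16
  J1 runs 4 units, time = 20
  J2 runs 4 units, time = 24
  J3 runs 4 units, time = 28
  J4 runs 2 units, time = 30
  J1 runs 1 units, time = 31
  J2 runs 4 units, time = 35
  J3 runs 3 units, time = 38
  J2 runs 2 units, time = 40
Finish times: [31, 40, 38, 30]
Average turnaround = 139/4 = 34.75

34.75


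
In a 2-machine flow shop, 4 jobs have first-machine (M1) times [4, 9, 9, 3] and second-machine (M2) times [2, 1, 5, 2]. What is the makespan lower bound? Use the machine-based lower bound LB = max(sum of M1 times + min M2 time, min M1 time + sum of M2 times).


LB1 = sum(M1 times) + min(M2 times) = 25 + 1 = 26
LB2 = min(M1 times) + sum(M2 times) = 3 + 10 = 13
Lower bound = max(LB1, LB2) = max(26, 13) = 26

26


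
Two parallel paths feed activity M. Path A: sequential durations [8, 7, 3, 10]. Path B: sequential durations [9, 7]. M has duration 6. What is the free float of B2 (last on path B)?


ES(B2) = sum of predecessors on chain B = 9
EF(B2) = ES + duration = 9 + 7 = 16
Successor of B2 is M. ES(M) = max(sum(A), sum(B)) = max(28, 16) = 28
Free float = ES(successor) - EF(current) = 28 - 16 = 12

12


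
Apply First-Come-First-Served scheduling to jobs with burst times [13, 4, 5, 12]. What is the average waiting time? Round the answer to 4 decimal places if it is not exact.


FCFS order (as given): [13, 4, 5, 12]
Waiting times:
  Job 1: wait = 0
  Job 2: wait = 13
  Job 3: wait = 17
  Job 4: wait = 22
Sum of waiting times = 52
Average waiting time = 52/4 = 13.0

13.0


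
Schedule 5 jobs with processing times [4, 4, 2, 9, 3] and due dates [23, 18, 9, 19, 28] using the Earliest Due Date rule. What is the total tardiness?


Sort by due date (EDD order): [(2, 9), (4, 18), (9, 19), (4, 23), (3, 28)]
Compute completion times and tardiness:
  Job 1: p=2, d=9, C=2, tardiness=max(0,2-9)=0
  Job 2: p=4, d=18, C=6, tardiness=max(0,6-18)=0
  Job 3: p=9, d=19, C=15, tardiness=max(0,15-19)=0
  Job 4: p=4, d=23, C=19, tardiness=max(0,19-23)=0
  Job 5: p=3, d=28, C=22, tardiness=max(0,22-28)=0
Total tardiness = 0

0


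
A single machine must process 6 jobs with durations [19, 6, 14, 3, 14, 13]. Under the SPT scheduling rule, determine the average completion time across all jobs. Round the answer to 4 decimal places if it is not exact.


Sort jobs by processing time (SPT order): [3, 6, 13, 14, 14, 19]
Compute completion times sequentially:
  Job 1: processing = 3, completes at 3
  Job 2: processing = 6, completes at 9
  Job 3: processing = 13, completes at 22
  Job 4: processing = 14, completes at 36
  Job 5: processing = 14, completes at 50
  Job 6: processing = 19, completes at 69
Sum of completion times = 189
Average completion time = 189/6 = 31.5

31.5


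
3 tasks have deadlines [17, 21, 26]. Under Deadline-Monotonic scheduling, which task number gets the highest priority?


Sort tasks by relative deadline (ascending):
  Task 1: deadline = 17
  Task 2: deadline = 21
  Task 3: deadline = 26
Priority order (highest first): [1, 2, 3]
Highest priority task = 1

1


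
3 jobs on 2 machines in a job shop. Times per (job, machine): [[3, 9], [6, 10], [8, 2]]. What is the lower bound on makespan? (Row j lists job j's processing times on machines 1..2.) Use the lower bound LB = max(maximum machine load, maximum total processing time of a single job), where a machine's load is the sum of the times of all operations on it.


Machine loads:
  Machine 1: 3 + 6 + 8 = 17
  Machine 2: 9 + 10 + 2 = 21
Max machine load = 21
Job totals:
  Job 1: 12
  Job 2: 16
  Job 3: 10
Max job total = 16
Lower bound = max(21, 16) = 21

21


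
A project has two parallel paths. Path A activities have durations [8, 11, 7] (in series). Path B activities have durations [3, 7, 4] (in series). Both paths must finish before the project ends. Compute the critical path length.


Path A total = 8 + 11 + 7 = 26
Path B total = 3 + 7 + 4 = 14
Critical path = longest path = max(26, 14) = 26

26


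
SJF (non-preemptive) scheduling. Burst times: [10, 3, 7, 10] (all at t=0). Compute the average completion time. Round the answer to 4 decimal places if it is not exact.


SJF order (ascending): [3, 7, 10, 10]
Completion times:
  Job 1: burst=3, C=3
  Job 2: burst=7, C=10
  Job 3: burst=10, C=20
  Job 4: burst=10, C=30
Average completion = 63/4 = 15.75

15.75


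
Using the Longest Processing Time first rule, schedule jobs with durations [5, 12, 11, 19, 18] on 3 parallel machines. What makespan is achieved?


Sort jobs in decreasing order (LPT): [19, 18, 12, 11, 5]
Assign each job to the least loaded machine:
  Machine 1: jobs [19], load = 19
  Machine 2: jobs [18, 5], load = 23
  Machine 3: jobs [12, 11], load = 23
Makespan = max load = 23

23


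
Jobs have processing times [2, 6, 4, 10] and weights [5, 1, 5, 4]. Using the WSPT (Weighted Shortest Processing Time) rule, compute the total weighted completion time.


Compute p/w ratios and sort ascending (WSPT): [(2, 5), (4, 5), (10, 4), (6, 1)]
Compute weighted completion times:
  Job (p=2,w=5): C=2, w*C=5*2=10
  Job (p=4,w=5): C=6, w*C=5*6=30
  Job (p=10,w=4): C=16, w*C=4*16=64
  Job (p=6,w=1): C=22, w*C=1*22=22
Total weighted completion time = 126

126


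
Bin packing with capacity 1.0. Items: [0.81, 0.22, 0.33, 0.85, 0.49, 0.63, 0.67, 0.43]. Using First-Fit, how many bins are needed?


Place items sequentially using First-Fit:
  Item 0.81 -> new Bin 1
  Item 0.22 -> new Bin 2
  Item 0.33 -> Bin 2 (now 0.55)
  Item 0.85 -> new Bin 3
  Item 0.49 -> new Bin 4
  Item 0.63 -> new Bin 5
  Item 0.67 -> new Bin 6
  Item 0.43 -> Bin 2 (now 0.98)
Total bins used = 6

6


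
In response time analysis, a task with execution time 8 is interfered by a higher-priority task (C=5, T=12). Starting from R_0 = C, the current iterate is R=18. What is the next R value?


R_next = C + ceil(R_prev / T_hp) * C_hp
ceil(18 / 12) = ceil(1.5) = 2
Interference = 2 * 5 = 10
R_next = 8 + 10 = 18
R_next = R_prev, so the iteration has converged (response time = 18).

18


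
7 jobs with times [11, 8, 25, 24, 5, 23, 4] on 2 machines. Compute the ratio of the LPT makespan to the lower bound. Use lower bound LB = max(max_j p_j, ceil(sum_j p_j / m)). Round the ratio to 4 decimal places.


LPT order: [25, 24, 23, 11, 8, 5, 4]
Machine loads after assignment: [49, 51]
LPT makespan = 51
Lower bound = max(max_job, ceil(total/2)) = max(25, 50) = 50
Ratio = 51 / 50 = 1.02

1.02


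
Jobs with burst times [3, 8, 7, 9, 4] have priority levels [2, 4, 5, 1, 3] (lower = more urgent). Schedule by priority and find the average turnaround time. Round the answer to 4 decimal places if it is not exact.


Sort by priority (ascending = highest first):
Order: [(1, 9), (2, 3), (3, 4), (4, 8), (5, 7)]
Completion times:
  Priority 1, burst=9, C=9
  Priority 2, burst=3, C=12
  Priority 3, burst=4, C=16
  Priority 4, burst=8, C=24
  Priority 5, burst=7, C=31
Average turnaround = 92/5 = 18.4

18.4


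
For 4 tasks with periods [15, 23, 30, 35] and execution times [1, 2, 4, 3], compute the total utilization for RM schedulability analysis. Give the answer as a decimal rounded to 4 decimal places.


Compute individual utilizations (exact fractions):
  Task 1: C/T = 1/15 (approx. 0.0667)
  Task 2: C/T = 2/23 (approx. 0.087)
  Task 3: C/T = 4/30 = 2/15 (approx. 0.1333)
  Task 4: C/T = 3/35 (approx. 0.0857)
Total utilization U = 1/15 + 2/23 + 2/15 + 3/35 = 60/161
Rounded to 4 decimal places: U = 0.3727
RM (Liu & Layland) bound for 4 tasks = 0.756828; compare with U = 60/161 (approx. 0.372671)
U <= bound, so schedulable by RM sufficient condition.

0.3727


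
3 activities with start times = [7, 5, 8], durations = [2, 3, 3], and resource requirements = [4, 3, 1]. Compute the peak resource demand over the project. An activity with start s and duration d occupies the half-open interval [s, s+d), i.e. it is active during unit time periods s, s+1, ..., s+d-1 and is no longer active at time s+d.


Each activity i is active on [start_i, start_i + duration_i).
Compute total resource usage per time slot:
  t=0: active resources = [], total = 0
  t=1: active resources = [], total = 0
  t=2: active resources = [], total = 0
  t=3: active resources = [], total = 0
  t=4: active resources = [], total = 0
  t=5: active resources = [3], total = 3
  t=6: active resources = [3], total = 3
  t=7: active resources = [4, 3], total = 7
  t=8: active resources = [4, 1], total = 5
  t=9: active resources = [1], total = 1
  t=10: active resources = [1], total = 1
Peak resource demand = 7

7


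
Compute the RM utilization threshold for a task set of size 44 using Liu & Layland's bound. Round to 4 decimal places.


Compute 2^(1/44) = 1.0158780831
Subtract 1: 1.0158780831 - 1 = 0.0158780831
Multiply by n: 44 * 0.0158780831 = 0.6986356564
Round to 4 dp: 0.6986

0.6986


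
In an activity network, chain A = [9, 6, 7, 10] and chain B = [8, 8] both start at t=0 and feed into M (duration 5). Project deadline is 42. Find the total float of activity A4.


Forward pass: ES(A4) = sum of predecessors on chain A = 22
EF = ES + duration = 22 + 10 = 32
Backward pass: LF(M) = deadline = 42; LS(M) = 42 - 5 = 37
LF(A4) = LS(M) - sum(successors on chain A) = 37 - 0 = 37
LS = LF - duration = 37 - 10 = 27
Total float = LS - ES = 27 - 22 = 5

5


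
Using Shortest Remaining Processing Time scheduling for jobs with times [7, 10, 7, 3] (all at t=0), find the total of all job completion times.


Since all jobs arrive at t=0, SRPT equals SPT ordering.
SPT order: [3, 7, 7, 10]
Completion times:
  Job 1: p=3, C=3
  Job 2: p=7, C=10
  Job 3: p=7, C=17
  Job 4: p=10, C=27
Total completion time = 3 + 10 + 17 + 27 = 57

57


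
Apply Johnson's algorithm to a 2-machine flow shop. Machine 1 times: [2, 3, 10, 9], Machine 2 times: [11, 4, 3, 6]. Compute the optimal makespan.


Apply Johnson's rule:
  Group 1 (a <= b): [(1, 2, 11), (2, 3, 4)]
  Group 2 (a > b): [(4, 9, 6), (3, 10, 3)]
Optimal job order: [1, 2, 4, 3]
Schedule:
  Job 1: M1 done at 2, M2 done at 13
  Job 2: M1 done at 5, M2 done at 17
  Job 4: M1 done at 14, M2 done at 23
  Job 3: M1 done at 24, M2 done at 27
Makespan = 27

27


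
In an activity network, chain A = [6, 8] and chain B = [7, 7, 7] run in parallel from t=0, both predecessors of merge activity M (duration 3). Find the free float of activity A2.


ES(A2) = sum of predecessors on chain A = 6
EF(A2) = ES + duration = 6 + 8 = 14
Successor of A2 is M. ES(M) = max(sum(A), sum(B)) = max(14, 21) = 21
Free float = ES(successor) - EF(current) = 21 - 14 = 7

7


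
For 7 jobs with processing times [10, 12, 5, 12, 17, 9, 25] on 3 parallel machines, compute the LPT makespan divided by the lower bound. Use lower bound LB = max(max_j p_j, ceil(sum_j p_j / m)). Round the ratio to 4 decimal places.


LPT order: [25, 17, 12, 12, 10, 9, 5]
Machine loads after assignment: [30, 27, 33]
LPT makespan = 33
Lower bound = max(max_job, ceil(total/3)) = max(25, 30) = 30
Ratio = 33 / 30 = 1.1

1.1


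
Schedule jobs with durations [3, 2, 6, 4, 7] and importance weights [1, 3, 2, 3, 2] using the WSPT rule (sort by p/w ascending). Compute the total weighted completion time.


Compute p/w ratios and sort ascending (WSPT): [(2, 3), (4, 3), (3, 1), (6, 2), (7, 2)]
Compute weighted completion times:
  Job (p=2,w=3): C=2, w*C=3*2=6
  Job (p=4,w=3): C=6, w*C=3*6=18
  Job (p=3,w=1): C=9, w*C=1*9=9
  Job (p=6,w=2): C=15, w*C=2*15=30
  Job (p=7,w=2): C=22, w*C=2*22=44
Total weighted completion time = 107

107


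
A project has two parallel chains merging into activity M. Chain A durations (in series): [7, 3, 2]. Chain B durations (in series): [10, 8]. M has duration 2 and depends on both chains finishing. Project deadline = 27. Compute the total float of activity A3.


Forward pass: ES(A3) = sum of predecessors on chain A = 10
EF = ES + duration = 10 + 2 = 12
Backward pass: LF(M) = deadline = 27; LS(M) = 27 - 2 = 25
LF(A3) = LS(M) - sum(successors on chain A) = 25 - 0 = 25
LS = LF - duration = 25 - 2 = 23
Total float = LS - ES = 23 - 10 = 13

13


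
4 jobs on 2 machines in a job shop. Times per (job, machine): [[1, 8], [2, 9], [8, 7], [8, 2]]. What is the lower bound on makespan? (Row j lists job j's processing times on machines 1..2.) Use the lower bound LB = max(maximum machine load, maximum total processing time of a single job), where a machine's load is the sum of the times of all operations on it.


Machine loads:
  Machine 1: 1 + 2 + 8 + 8 = 19
  Machine 2: 8 + 9 + 7 + 2 = 26
Max machine load = 26
Job totals:
  Job 1: 9
  Job 2: 11
  Job 3: 15
  Job 4: 10
Max job total = 15
Lower bound = max(26, 15) = 26

26


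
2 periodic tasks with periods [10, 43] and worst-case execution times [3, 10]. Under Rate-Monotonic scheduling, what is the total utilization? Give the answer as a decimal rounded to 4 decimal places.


Compute individual utilizations (exact fractions):
  Task 1: C/T = 3/10 (approx. 0.3)
  Task 2: C/T = 10/43 (approx. 0.2326)
Total utilization U = 3/10 + 10/43 = 229/430
Rounded to 4 decimal places: U = 0.5326
RM (Liu & Layland) bound for 2 tasks = 0.828427; compare with U = 229/430 (approx. 0.532558)
U <= bound, so schedulable by RM sufficient condition.

0.5326


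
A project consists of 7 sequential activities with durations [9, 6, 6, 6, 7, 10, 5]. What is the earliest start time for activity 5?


Activity 5 starts after activities 1 through 4 complete.
Predecessor durations: [9, 6, 6, 6]
ES = 9 + 6 + 6 + 6 = 27

27


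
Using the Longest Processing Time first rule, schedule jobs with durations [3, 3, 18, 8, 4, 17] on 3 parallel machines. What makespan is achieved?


Sort jobs in decreasing order (LPT): [18, 17, 8, 4, 3, 3]
Assign each job to the least loaded machine:
  Machine 1: jobs [18], load = 18
  Machine 2: jobs [17], load = 17
  Machine 3: jobs [8, 4, 3, 3], load = 18
Makespan = max load = 18

18


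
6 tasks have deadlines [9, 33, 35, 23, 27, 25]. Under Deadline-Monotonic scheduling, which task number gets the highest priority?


Sort tasks by relative deadline (ascending):
  Task 1: deadline = 9
  Task 4: deadline = 23
  Task 6: deadline = 25
  Task 5: deadline = 27
  Task 2: deadline = 33
  Task 3: deadline = 35
Priority order (highest first): [1, 4, 6, 5, 2, 3]
Highest priority task = 1

1


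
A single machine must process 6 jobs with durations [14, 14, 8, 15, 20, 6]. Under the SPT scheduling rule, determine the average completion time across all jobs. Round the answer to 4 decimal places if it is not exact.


Sort jobs by processing time (SPT order): [6, 8, 14, 14, 15, 20]
Compute completion times sequentially:
  Job 1: processing = 6, completes at 6
  Job 2: processing = 8, completes at 14
  Job 3: processing = 14, completes at 28
  Job 4: processing = 14, completes at 42
  Job 5: processing = 15, completes at 57
  Job 6: processing = 20, completes at 77
Sum of completion times = 224
Average completion time = 224/6 = 37.3333

37.3333


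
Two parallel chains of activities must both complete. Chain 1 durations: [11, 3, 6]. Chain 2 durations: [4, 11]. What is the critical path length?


Path A total = 11 + 3 + 6 = 20
Path B total = 4 + 11 = 15
Critical path = longest path = max(20, 15) = 20

20


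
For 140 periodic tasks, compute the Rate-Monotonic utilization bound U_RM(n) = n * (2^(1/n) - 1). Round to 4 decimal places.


Compute 2^(1/140) = 1.0049633280
Subtract 1: 1.0049633280 - 1 = 0.0049633280
Multiply by n: 140 * 0.0049633280 = 0.6948659200
Round to 4 dp: 0.6949

0.6949


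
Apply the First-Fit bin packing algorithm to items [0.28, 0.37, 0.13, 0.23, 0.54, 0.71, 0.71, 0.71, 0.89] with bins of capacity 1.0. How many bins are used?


Place items sequentially using First-Fit:
  Item 0.28 -> new Bin 1
  Item 0.37 -> Bin 1 (now 0.65)
  Item 0.13 -> Bin 1 (now 0.78)
  Item 0.23 -> new Bin 2
  Item 0.54 -> Bin 2 (now 0.77)
  Item 0.71 -> new Bin 3
  Item 0.71 -> new Bin 4
  Item 0.71 -> new Bin 5
  Item 0.89 -> new Bin 6
Total bins used = 6

6


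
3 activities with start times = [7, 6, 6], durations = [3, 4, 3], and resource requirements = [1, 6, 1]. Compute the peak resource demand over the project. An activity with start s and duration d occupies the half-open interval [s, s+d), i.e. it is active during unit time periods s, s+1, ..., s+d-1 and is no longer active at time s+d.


Each activity i is active on [start_i, start_i + duration_i).
Compute total resource usage per time slot:
  t=0: active resources = [], total = 0
  t=1: active resources = [], total = 0
  t=2: active resources = [], total = 0
  t=3: active resources = [], total = 0
  t=4: active resources = [], total = 0
  t=5: active resources = [], total = 0
  t=6: active resources = [6, 1], total = 7
  t=7: active resources = [1, 6, 1], total = 8
  t=8: active resources = [1, 6, 1], total = 8
  t=9: active resources = [1, 6], total = 7
Peak resource demand = 8

8


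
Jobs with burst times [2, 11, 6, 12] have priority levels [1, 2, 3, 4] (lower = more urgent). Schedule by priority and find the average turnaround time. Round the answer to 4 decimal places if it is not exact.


Sort by priority (ascending = highest first):
Order: [(1, 2), (2, 11), (3, 6), (4, 12)]
Completion times:
  Priority 1, burst=2, C=2
  Priority 2, burst=11, C=13
  Priority 3, burst=6, C=19
  Priority 4, burst=12, C=31
Average turnaround = 65/4 = 16.25

16.25


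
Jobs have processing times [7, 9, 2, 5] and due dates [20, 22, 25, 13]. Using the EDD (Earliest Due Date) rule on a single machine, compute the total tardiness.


Sort by due date (EDD order): [(5, 13), (7, 20), (9, 22), (2, 25)]
Compute completion times and tardiness:
  Job 1: p=5, d=13, C=5, tardiness=max(0,5-13)=0
  Job 2: p=7, d=20, C=12, tardiness=max(0,12-20)=0
  Job 3: p=9, d=22, C=21, tardiness=max(0,21-22)=0
  Job 4: p=2, d=25, C=23, tardiness=max(0,23-25)=0
Total tardiness = 0

0


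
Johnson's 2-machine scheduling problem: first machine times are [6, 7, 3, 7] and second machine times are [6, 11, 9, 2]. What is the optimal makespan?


Apply Johnson's rule:
  Group 1 (a <= b): [(3, 3, 9), (1, 6, 6), (2, 7, 11)]
  Group 2 (a > b): [(4, 7, 2)]
Optimal job order: [3, 1, 2, 4]
Schedule:
  Job 3: M1 done at 3, M2 done at 12
  Job 1: M1 done at 9, M2 done at 18
  Job 2: M1 done at 16, M2 done at 29
  Job 4: M1 done at 23, M2 done at 31
Makespan = 31

31


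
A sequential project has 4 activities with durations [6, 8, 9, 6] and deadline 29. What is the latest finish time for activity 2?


LF(activity 2) = deadline - sum of successor durations
Successors: activities 3 through 4 with durations [9, 6]
Sum of successor durations = 15
LF = 29 - 15 = 14

14


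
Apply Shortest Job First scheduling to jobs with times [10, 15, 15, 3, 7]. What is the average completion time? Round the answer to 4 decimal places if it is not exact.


SJF order (ascending): [3, 7, 10, 15, 15]
Completion times:
  Job 1: burst=3, C=3
  Job 2: burst=7, C=10
  Job 3: burst=10, C=20
  Job 4: burst=15, C=35
  Job 5: burst=15, C=50
Average completion = 118/5 = 23.6

23.6


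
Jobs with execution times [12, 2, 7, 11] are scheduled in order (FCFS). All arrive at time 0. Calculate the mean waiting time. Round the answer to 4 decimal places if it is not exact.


FCFS order (as given): [12, 2, 7, 11]
Waiting times:
  Job 1: wait = 0
  Job 2: wait = 12
  Job 3: wait = 14
  Job 4: wait = 21
Sum of waiting times = 47
Average waiting time = 47/4 = 11.75

11.75


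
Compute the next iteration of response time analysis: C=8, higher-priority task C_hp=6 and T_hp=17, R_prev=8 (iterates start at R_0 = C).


R_next = C + ceil(R_prev / T_hp) * C_hp
ceil(8 / 17) = ceil(0.4706) = 1
Interference = 1 * 6 = 6
R_next = 8 + 6 = 14

14


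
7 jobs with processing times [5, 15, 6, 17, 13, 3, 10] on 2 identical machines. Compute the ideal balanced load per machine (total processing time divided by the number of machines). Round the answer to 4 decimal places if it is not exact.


Total processing time = 5 + 15 + 6 + 17 + 13 + 3 + 10 = 69
Number of machines = 2
Ideal balanced load = 69 / 2 = 34.5

34.5


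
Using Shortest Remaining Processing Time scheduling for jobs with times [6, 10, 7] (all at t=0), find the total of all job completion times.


Since all jobs arrive at t=0, SRPT equals SPT ordering.
SPT order: [6, 7, 10]
Completion times:
  Job 1: p=6, C=6
  Job 2: p=7, C=13
  Job 3: p=10, C=23
Total completion time = 6 + 13 + 23 = 42

42


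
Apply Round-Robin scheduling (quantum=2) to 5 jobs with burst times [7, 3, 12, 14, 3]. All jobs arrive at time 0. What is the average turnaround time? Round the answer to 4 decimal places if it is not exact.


Time quantum = 2
Execution trace:
  J1 runs 2 units, time = 2
  J2 runs 2 units, time = 4
  J3 runs 2 units, time = 6
  J4 runs 2 units, time = 8
  J5 runs 2 units, time = 10
  J1 runs 2 units, time = 12
  J2 runs 1 units, time = 13
  J3 runs 2 units, time = 15
  J4 runs 2 units, time = 17
  J5 runs 1 units, time = 18
  J1 runs 2 units, time = 20
  J3 runs 2 units, time = 22
  J4 runs 2 units, time = 24
  J1 runs 1 units, time = 25
  J3 runs 2 units, time = 27
  J4 runs 2 units, time = 29
  J3 runs 2 units, time = 31
  J4 runs 2 units, time = 33
  J3 runs 2 units, time = 35
  J4 runs 2 units, time = 37
  J4 runs 2 units, time = 39
Finish times: [25, 13, 35, 39, 18]
Average turnaround = 130/5 = 26.0

26.0


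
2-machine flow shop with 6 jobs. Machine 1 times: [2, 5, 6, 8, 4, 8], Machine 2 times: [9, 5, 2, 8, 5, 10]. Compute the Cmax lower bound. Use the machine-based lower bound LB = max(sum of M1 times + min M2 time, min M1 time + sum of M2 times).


LB1 = sum(M1 times) + min(M2 times) = 33 + 2 = 35
LB2 = min(M1 times) + sum(M2 times) = 2 + 39 = 41
Lower bound = max(LB1, LB2) = max(35, 41) = 41

41


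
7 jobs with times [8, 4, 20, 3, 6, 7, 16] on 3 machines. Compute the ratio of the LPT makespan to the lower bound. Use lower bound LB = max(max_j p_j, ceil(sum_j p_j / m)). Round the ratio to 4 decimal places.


LPT order: [20, 16, 8, 7, 6, 4, 3]
Machine loads after assignment: [23, 20, 21]
LPT makespan = 23
Lower bound = max(max_job, ceil(total/3)) = max(20, 22) = 22
Ratio = 23 / 22 = 1.0455

1.0455


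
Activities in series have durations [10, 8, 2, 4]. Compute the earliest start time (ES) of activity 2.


Activity 2 starts after activities 1 through 1 complete.
Predecessor durations: [10]
ES = 10 = 10

10


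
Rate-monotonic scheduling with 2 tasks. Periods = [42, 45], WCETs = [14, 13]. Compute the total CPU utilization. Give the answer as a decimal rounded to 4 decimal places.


Compute individual utilizations (exact fractions):
  Task 1: C/T = 14/42 = 1/3 (approx. 0.3333)
  Task 2: C/T = 13/45 (approx. 0.2889)
Total utilization U = 1/3 + 13/45 = 28/45
Rounded to 4 decimal places: U = 0.6222
RM (Liu & Layland) bound for 2 tasks = 0.828427; compare with U = 28/45 (approx. 0.622222)
U <= bound, so schedulable by RM sufficient condition.

0.6222


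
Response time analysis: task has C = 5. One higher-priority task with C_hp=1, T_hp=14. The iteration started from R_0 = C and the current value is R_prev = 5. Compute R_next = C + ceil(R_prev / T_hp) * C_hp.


R_next = C + ceil(R_prev / T_hp) * C_hp
ceil(5 / 14) = ceil(0.3571) = 1
Interference = 1 * 1 = 1
R_next = 5 + 1 = 6

6


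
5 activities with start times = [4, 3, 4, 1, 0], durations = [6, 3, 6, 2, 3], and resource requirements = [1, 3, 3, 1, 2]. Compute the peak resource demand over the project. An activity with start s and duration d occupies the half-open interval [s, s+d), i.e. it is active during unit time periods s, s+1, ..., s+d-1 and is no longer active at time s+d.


Each activity i is active on [start_i, start_i + duration_i).
Compute total resource usage per time slot:
  t=0: active resources = [2], total = 2
  t=1: active resources = [1, 2], total = 3
  t=2: active resources = [1, 2], total = 3
  t=3: active resources = [3], total = 3
  t=4: active resources = [1, 3, 3], total = 7
  t=5: active resources = [1, 3, 3], total = 7
  t=6: active resources = [1, 3], total = 4
  t=7: active resources = [1, 3], total = 4
  t=8: active resources = [1, 3], total = 4
  t=9: active resources = [1, 3], total = 4
Peak resource demand = 7

7


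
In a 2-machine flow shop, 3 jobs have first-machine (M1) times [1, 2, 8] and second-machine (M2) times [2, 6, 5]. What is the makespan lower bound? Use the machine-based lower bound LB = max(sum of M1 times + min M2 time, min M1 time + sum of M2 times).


LB1 = sum(M1 times) + min(M2 times) = 11 + 2 = 13
LB2 = min(M1 times) + sum(M2 times) = 1 + 13 = 14
Lower bound = max(LB1, LB2) = max(13, 14) = 14

14


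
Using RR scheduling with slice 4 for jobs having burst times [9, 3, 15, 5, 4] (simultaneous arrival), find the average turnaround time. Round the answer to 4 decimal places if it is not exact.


Time quantum = 4
Execution trace:
  J1 runs 4 units, time = 4
  J2 runs 3 units, time = 7
  J3 runs 4 units, time = 11
  J4 runs 4 units, time = 15
  J5 runs 4 units, time = 19
  J1 runs 4 units, time = 23
  J3 runs 4 units, time = 27
  J4 runs 1 units, time = 28
  J1 runs 1 units, time = 29
  J3 runs 4 units, time = 33
  J3 runs 3 units, time = 36
Finish times: [29, 7, 36, 28, 19]
Average turnaround = 119/5 = 23.8

23.8


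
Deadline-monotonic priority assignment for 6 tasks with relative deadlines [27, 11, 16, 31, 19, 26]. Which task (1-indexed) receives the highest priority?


Sort tasks by relative deadline (ascending):
  Task 2: deadline = 11
  Task 3: deadline = 16
  Task 5: deadline = 19
  Task 6: deadline = 26
  Task 1: deadline = 27
  Task 4: deadline = 31
Priority order (highest first): [2, 3, 5, 6, 1, 4]
Highest priority task = 2

2


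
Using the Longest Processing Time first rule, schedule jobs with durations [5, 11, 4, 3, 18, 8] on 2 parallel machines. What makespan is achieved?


Sort jobs in decreasing order (LPT): [18, 11, 8, 5, 4, 3]
Assign each job to the least loaded machine:
  Machine 1: jobs [18, 5, 3], load = 26
  Machine 2: jobs [11, 8, 4], load = 23
Makespan = max load = 26

26


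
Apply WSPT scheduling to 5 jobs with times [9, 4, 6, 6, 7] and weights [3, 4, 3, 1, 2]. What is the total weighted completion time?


Compute p/w ratios and sort ascending (WSPT): [(4, 4), (6, 3), (9, 3), (7, 2), (6, 1)]
Compute weighted completion times:
  Job (p=4,w=4): C=4, w*C=4*4=16
  Job (p=6,w=3): C=10, w*C=3*10=30
  Job (p=9,w=3): C=19, w*C=3*19=57
  Job (p=7,w=2): C=26, w*C=2*26=52
  Job (p=6,w=1): C=32, w*C=1*32=32
Total weighted completion time = 187

187


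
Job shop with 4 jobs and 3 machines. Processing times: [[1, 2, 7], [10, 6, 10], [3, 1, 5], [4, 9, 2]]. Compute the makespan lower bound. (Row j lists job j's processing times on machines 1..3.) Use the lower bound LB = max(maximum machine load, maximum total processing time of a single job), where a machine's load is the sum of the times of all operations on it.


Machine loads:
  Machine 1: 1 + 10 + 3 + 4 = 18
  Machine 2: 2 + 6 + 1 + 9 = 18
  Machine 3: 7 + 10 + 5 + 2 = 24
Max machine load = 24
Job totals:
  Job 1: 10
  Job 2: 26
  Job 3: 9
  Job 4: 15
Max job total = 26
Lower bound = max(24, 26) = 26

26


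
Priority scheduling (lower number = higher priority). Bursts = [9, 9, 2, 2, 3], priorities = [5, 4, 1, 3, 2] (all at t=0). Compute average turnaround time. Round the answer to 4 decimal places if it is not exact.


Sort by priority (ascending = highest first):
Order: [(1, 2), (2, 3), (3, 2), (4, 9), (5, 9)]
Completion times:
  Priority 1, burst=2, C=2
  Priority 2, burst=3, C=5
  Priority 3, burst=2, C=7
  Priority 4, burst=9, C=16
  Priority 5, burst=9, C=25
Average turnaround = 55/5 = 11.0

11.0


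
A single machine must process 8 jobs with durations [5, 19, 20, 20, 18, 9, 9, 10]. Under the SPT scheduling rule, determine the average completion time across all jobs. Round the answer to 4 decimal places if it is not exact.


Sort jobs by processing time (SPT order): [5, 9, 9, 10, 18, 19, 20, 20]
Compute completion times sequentially:
  Job 1: processing = 5, completes at 5
  Job 2: processing = 9, completes at 14
  Job 3: processing = 9, completes at 23
  Job 4: processing = 10, completes at 33
  Job 5: processing = 18, completes at 51
  Job 6: processing = 19, completes at 70
  Job 7: processing = 20, completes at 90
  Job 8: processing = 20, completes at 110
Sum of completion times = 396
Average completion time = 396/8 = 49.5

49.5


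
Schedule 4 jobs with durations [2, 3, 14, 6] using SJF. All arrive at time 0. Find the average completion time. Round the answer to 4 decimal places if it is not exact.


SJF order (ascending): [2, 3, 6, 14]
Completion times:
  Job 1: burst=2, C=2
  Job 2: burst=3, C=5
  Job 3: burst=6, C=11
  Job 4: burst=14, C=25
Average completion = 43/4 = 10.75

10.75


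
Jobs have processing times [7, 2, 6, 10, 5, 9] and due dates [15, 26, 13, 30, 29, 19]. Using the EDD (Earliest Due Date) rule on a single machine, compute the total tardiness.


Sort by due date (EDD order): [(6, 13), (7, 15), (9, 19), (2, 26), (5, 29), (10, 30)]
Compute completion times and tardiness:
  Job 1: p=6, d=13, C=6, tardiness=max(0,6-13)=0
  Job 2: p=7, d=15, C=13, tardiness=max(0,13-15)=0
  Job 3: p=9, d=19, C=22, tardiness=max(0,22-19)=3
  Job 4: p=2, d=26, C=24, tardiness=max(0,24-26)=0
  Job 5: p=5, d=29, C=29, tardiness=max(0,29-29)=0
  Job 6: p=10, d=30, C=39, tardiness=max(0,39-30)=9
Total tardiness = 12

12


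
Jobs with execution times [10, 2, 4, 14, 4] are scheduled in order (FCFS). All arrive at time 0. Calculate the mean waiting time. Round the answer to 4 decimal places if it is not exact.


FCFS order (as given): [10, 2, 4, 14, 4]
Waiting times:
  Job 1: wait = 0
  Job 2: wait = 10
  Job 3: wait = 12
  Job 4: wait = 16
  Job 5: wait = 30
Sum of waiting times = 68
Average waiting time = 68/5 = 13.6

13.6


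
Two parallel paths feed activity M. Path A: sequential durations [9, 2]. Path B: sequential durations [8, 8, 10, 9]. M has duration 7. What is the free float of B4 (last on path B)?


ES(B4) = sum of predecessors on chain B = 26
EF(B4) = ES + duration = 26 + 9 = 35
Successor of B4 is M. ES(M) = max(sum(A), sum(B)) = max(11, 35) = 35
Free float = ES(successor) - EF(current) = 35 - 35 = 0

0


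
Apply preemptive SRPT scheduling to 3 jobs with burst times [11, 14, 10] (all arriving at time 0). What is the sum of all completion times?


Since all jobs arrive at t=0, SRPT equals SPT ordering.
SPT order: [10, 11, 14]
Completion times:
  Job 1: p=10, C=10
  Job 2: p=11, C=21
  Job 3: p=14, C=35
Total completion time = 10 + 21 + 35 = 66

66


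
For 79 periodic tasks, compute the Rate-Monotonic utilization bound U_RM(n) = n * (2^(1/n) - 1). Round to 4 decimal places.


Compute 2^(1/79) = 1.0088126194
Subtract 1: 1.0088126194 - 1 = 0.0088126194
Multiply by n: 79 * 0.0088126194 = 0.6961969326
Round to 4 dp: 0.6962

0.6962


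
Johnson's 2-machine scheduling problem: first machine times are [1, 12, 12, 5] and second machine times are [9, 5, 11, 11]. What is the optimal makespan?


Apply Johnson's rule:
  Group 1 (a <= b): [(1, 1, 9), (4, 5, 11)]
  Group 2 (a > b): [(3, 12, 11), (2, 12, 5)]
Optimal job order: [1, 4, 3, 2]
Schedule:
  Job 1: M1 done at 1, M2 done at 10
  Job 4: M1 done at 6, M2 done at 21
  Job 3: M1 done at 18, M2 done at 32
  Job 2: M1 done at 30, M2 done at 37
Makespan = 37

37


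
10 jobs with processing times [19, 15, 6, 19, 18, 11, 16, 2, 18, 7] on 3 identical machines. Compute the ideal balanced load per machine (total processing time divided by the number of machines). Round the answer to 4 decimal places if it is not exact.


Total processing time = 19 + 15 + 6 + 19 + 18 + 11 + 16 + 2 + 18 + 7 = 131
Number of machines = 3
Ideal balanced load = 131 / 3 = 43.6667

43.6667


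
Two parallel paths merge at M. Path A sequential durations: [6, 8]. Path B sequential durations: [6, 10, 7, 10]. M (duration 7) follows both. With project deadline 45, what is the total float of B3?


Forward pass: ES(B3) = sum of predecessors on chain B = 16
EF = ES + duration = 16 + 7 = 23
Backward pass: LF(M) = deadline = 45; LS(M) = 45 - 7 = 38
LF(B3) = LS(M) - sum(successors on chain B) = 38 - 10 = 28
LS = LF - duration = 28 - 7 = 21
Total float = LS - ES = 21 - 16 = 5

5


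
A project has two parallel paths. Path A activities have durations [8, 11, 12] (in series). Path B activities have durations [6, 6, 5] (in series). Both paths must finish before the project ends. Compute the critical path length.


Path A total = 8 + 11 + 12 = 31
Path B total = 6 + 6 + 5 = 17
Critical path = longest path = max(31, 17) = 31

31


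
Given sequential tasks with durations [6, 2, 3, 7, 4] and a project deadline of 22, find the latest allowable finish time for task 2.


LF(activity 2) = deadline - sum of successor durations
Successors: activities 3 through 5 with durations [3, 7, 4]
Sum of successor durations = 14
LF = 22 - 14 = 8

8


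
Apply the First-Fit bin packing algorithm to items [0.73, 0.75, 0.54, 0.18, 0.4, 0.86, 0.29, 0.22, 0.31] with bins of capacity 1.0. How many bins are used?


Place items sequentially using First-Fit:
  Item 0.73 -> new Bin 1
  Item 0.75 -> new Bin 2
  Item 0.54 -> new Bin 3
  Item 0.18 -> Bin 1 (now 0.91)
  Item 0.4 -> Bin 3 (now 0.94)
  Item 0.86 -> new Bin 4
  Item 0.29 -> new Bin 5
  Item 0.22 -> Bin 2 (now 0.97)
  Item 0.31 -> Bin 5 (now 0.6)
Total bins used = 5

5


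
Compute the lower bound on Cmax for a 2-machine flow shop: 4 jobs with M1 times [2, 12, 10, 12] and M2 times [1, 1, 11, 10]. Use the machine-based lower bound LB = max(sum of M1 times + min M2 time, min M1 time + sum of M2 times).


LB1 = sum(M1 times) + min(M2 times) = 36 + 1 = 37
LB2 = min(M1 times) + sum(M2 times) = 2 + 23 = 25
Lower bound = max(LB1, LB2) = max(37, 25) = 37

37


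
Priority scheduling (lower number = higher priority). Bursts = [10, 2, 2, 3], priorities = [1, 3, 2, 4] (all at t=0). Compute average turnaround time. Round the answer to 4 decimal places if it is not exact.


Sort by priority (ascending = highest first):
Order: [(1, 10), (2, 2), (3, 2), (4, 3)]
Completion times:
  Priority 1, burst=10, C=10
  Priority 2, burst=2, C=12
  Priority 3, burst=2, C=14
  Priority 4, burst=3, C=17
Average turnaround = 53/4 = 13.25

13.25


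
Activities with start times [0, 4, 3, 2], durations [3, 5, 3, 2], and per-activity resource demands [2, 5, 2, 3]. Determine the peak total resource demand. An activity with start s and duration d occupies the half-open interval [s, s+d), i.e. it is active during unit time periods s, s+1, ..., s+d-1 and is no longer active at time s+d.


Each activity i is active on [start_i, start_i + duration_i).
Compute total resource usage per time slot:
  t=0: active resources = [2], total = 2
  t=1: active resources = [2], total = 2
  t=2: active resources = [2, 3], total = 5
  t=3: active resources = [2, 3], total = 5
  t=4: active resources = [5, 2], total = 7
  t=5: active resources = [5, 2], total = 7
  t=6: active resources = [5], total = 5
  t=7: active resources = [5], total = 5
  t=8: active resources = [5], total = 5
Peak resource demand = 7

7


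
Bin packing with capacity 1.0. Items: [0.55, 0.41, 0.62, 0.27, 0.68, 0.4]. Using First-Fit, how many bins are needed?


Place items sequentially using First-Fit:
  Item 0.55 -> new Bin 1
  Item 0.41 -> Bin 1 (now 0.96)
  Item 0.62 -> new Bin 2
  Item 0.27 -> Bin 2 (now 0.89)
  Item 0.68 -> new Bin 3
  Item 0.4 -> new Bin 4
Total bins used = 4

4


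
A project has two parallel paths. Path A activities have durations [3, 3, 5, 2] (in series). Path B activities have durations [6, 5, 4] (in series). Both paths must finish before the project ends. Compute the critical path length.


Path A total = 3 + 3 + 5 + 2 = 13
Path B total = 6 + 5 + 4 = 15
Critical path = longest path = max(13, 15) = 15

15


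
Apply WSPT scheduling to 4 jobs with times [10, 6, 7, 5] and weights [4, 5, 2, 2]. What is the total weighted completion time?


Compute p/w ratios and sort ascending (WSPT): [(6, 5), (10, 4), (5, 2), (7, 2)]
Compute weighted completion times:
  Job (p=6,w=5): C=6, w*C=5*6=30
  Job (p=10,w=4): C=16, w*C=4*16=64
  Job (p=5,w=2): C=21, w*C=2*21=42
  Job (p=7,w=2): C=28, w*C=2*28=56
Total weighted completion time = 192

192


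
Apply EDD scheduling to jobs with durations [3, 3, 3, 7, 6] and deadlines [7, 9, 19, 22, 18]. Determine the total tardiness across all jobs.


Sort by due date (EDD order): [(3, 7), (3, 9), (6, 18), (3, 19), (7, 22)]
Compute completion times and tardiness:
  Job 1: p=3, d=7, C=3, tardiness=max(0,3-7)=0
  Job 2: p=3, d=9, C=6, tardiness=max(0,6-9)=0
  Job 3: p=6, d=18, C=12, tardiness=max(0,12-18)=0
  Job 4: p=3, d=19, C=15, tardiness=max(0,15-19)=0
  Job 5: p=7, d=22, C=22, tardiness=max(0,22-22)=0
Total tardiness = 0

0


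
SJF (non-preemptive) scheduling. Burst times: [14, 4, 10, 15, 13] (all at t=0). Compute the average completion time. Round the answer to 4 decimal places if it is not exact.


SJF order (ascending): [4, 10, 13, 14, 15]
Completion times:
  Job 1: burst=4, C=4
  Job 2: burst=10, C=14
  Job 3: burst=13, C=27
  Job 4: burst=14, C=41
  Job 5: burst=15, C=56
Average completion = 142/5 = 28.4

28.4


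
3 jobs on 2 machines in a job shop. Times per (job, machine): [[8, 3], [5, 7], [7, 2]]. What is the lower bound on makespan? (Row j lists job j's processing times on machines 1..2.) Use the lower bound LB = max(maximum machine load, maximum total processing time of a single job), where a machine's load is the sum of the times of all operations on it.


Machine loads:
  Machine 1: 8 + 5 + 7 = 20
  Machine 2: 3 + 7 + 2 = 12
Max machine load = 20
Job totals:
  Job 1: 11
  Job 2: 12
  Job 3: 9
Max job total = 12
Lower bound = max(20, 12) = 20

20


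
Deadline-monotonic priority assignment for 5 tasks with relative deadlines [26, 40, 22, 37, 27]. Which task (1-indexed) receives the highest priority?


Sort tasks by relative deadline (ascending):
  Task 3: deadline = 22
  Task 1: deadline = 26
  Task 5: deadline = 27
  Task 4: deadline = 37
  Task 2: deadline = 40
Priority order (highest first): [3, 1, 5, 4, 2]
Highest priority task = 3

3
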